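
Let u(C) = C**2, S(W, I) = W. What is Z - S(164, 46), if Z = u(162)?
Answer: 26080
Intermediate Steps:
Z = 26244 (Z = 162**2 = 26244)
Z - S(164, 46) = 26244 - 1*164 = 26244 - 164 = 26080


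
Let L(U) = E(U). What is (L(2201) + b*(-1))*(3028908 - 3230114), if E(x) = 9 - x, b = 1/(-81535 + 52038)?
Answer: 13009461452138/29497 ≈ 4.4104e+8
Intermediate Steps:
b = -1/29497 (b = 1/(-29497) = -1/29497 ≈ -3.3902e-5)
L(U) = 9 - U
(L(2201) + b*(-1))*(3028908 - 3230114) = ((9 - 1*2201) - 1/29497*(-1))*(3028908 - 3230114) = ((9 - 2201) + 1/29497)*(-201206) = (-2192 + 1/29497)*(-201206) = -64657423/29497*(-201206) = 13009461452138/29497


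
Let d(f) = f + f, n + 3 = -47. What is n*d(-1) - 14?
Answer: 86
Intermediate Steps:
n = -50 (n = -3 - 47 = -50)
d(f) = 2*f
n*d(-1) - 14 = -100*(-1) - 14 = -50*(-2) - 14 = 100 - 14 = 86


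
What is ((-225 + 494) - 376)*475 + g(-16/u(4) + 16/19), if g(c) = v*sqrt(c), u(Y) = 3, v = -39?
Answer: -50825 - 208*I*sqrt(57)/19 ≈ -50825.0 - 82.651*I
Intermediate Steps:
g(c) = -39*sqrt(c)
((-225 + 494) - 376)*475 + g(-16/u(4) + 16/19) = ((-225 + 494) - 376)*475 - 39*sqrt(-16/3 + 16/19) = (269 - 376)*475 - 39*sqrt(-16*1/3 + 16*(1/19)) = -107*475 - 39*sqrt(-16/3 + 16/19) = -50825 - 208*I*sqrt(57)/19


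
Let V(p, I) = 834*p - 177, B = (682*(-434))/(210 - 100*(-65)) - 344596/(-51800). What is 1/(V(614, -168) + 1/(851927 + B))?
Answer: 96135734697/49211786455772453 ≈ 1.9535e-6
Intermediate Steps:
B = -4227253/112850 (B = -295988/(210 + 6500) - 344596*(-1/51800) = -295988/6710 + 12307/1850 = -295988*1/6710 + 12307/1850 = -13454/305 + 12307/1850 = -4227253/112850 ≈ -37.459)
V(p, I) = -177 + 834*p
1/(V(614, -168) + 1/(851927 + B)) = 1/((-177 + 834*614) + 1/(851927 - 4227253/112850)) = 1/((-177 + 512076) + 1/(96135734697/112850)) = 1/(511899 + 112850/96135734697) = 1/(49211786455772453/96135734697) = 96135734697/49211786455772453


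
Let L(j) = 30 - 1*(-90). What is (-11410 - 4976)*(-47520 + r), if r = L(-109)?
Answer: 776696400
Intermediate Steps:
L(j) = 120 (L(j) = 30 + 90 = 120)
r = 120
(-11410 - 4976)*(-47520 + r) = (-11410 - 4976)*(-47520 + 120) = -16386*(-47400) = 776696400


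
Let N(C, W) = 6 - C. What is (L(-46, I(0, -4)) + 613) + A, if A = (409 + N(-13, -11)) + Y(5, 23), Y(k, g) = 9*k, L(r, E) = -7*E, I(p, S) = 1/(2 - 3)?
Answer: 1093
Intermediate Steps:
I(p, S) = -1 (I(p, S) = 1/(-1) = -1)
A = 473 (A = (409 + (6 - 1*(-13))) + 9*5 = (409 + (6 + 13)) + 45 = (409 + 19) + 45 = 428 + 45 = 473)
(L(-46, I(0, -4)) + 613) + A = (-7*(-1) + 613) + 473 = (7 + 613) + 473 = 620 + 473 = 1093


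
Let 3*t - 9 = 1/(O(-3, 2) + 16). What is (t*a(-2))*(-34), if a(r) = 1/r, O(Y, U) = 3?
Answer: 2924/57 ≈ 51.298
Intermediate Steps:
t = 172/57 (t = 3 + 1/(3*(3 + 16)) = 3 + (⅓)/19 = 3 + (⅓)*(1/19) = 3 + 1/57 = 172/57 ≈ 3.0175)
(t*a(-2))*(-34) = ((172/57)/(-2))*(-34) = ((172/57)*(-½))*(-34) = -86/57*(-34) = 2924/57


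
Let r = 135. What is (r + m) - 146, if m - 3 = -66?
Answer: -74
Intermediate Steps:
m = -63 (m = 3 - 66 = -63)
(r + m) - 146 = (135 - 63) - 146 = 72 - 146 = -74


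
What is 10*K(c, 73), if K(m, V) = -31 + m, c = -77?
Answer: -1080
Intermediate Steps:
10*K(c, 73) = 10*(-31 - 77) = 10*(-108) = -1080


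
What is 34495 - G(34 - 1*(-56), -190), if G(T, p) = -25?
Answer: 34520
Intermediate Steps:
34495 - G(34 - 1*(-56), -190) = 34495 - 1*(-25) = 34495 + 25 = 34520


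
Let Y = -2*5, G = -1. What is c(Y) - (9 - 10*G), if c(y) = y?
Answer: -29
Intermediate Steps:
Y = -10
c(Y) - (9 - 10*G) = -10 - (9 - 10*(-1)) = -10 - (9 + 10) = -10 - 1*19 = -10 - 19 = -29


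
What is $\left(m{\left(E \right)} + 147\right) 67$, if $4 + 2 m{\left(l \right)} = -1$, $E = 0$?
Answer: $\frac{19363}{2} \approx 9681.5$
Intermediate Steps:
$m{\left(l \right)} = - \frac{5}{2}$ ($m{\left(l \right)} = -2 + \frac{1}{2} \left(-1\right) = -2 - \frac{1}{2} = - \frac{5}{2}$)
$\left(m{\left(E \right)} + 147\right) 67 = \left(- \frac{5}{2} + 147\right) 67 = \frac{289}{2} \cdot 67 = \frac{19363}{2}$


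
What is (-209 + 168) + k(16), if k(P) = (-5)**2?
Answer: -16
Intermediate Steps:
k(P) = 25
(-209 + 168) + k(16) = (-209 + 168) + 25 = -41 + 25 = -16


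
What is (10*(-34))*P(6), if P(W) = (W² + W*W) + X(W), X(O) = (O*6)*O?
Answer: -97920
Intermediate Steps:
X(O) = 6*O² (X(O) = (6*O)*O = 6*O²)
P(W) = 8*W² (P(W) = (W² + W*W) + 6*W² = (W² + W²) + 6*W² = 2*W² + 6*W² = 8*W²)
(10*(-34))*P(6) = (10*(-34))*(8*6²) = -2720*36 = -340*288 = -97920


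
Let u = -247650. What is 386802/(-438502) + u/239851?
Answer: -100684933401/52587571601 ≈ -1.9146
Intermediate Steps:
386802/(-438502) + u/239851 = 386802/(-438502) - 247650/239851 = 386802*(-1/438502) - 247650*1/239851 = -193401/219251 - 247650/239851 = -100684933401/52587571601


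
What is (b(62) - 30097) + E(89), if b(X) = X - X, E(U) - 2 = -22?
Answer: -30117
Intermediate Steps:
E(U) = -20 (E(U) = 2 - 22 = -20)
b(X) = 0
(b(62) - 30097) + E(89) = (0 - 30097) - 20 = -30097 - 20 = -30117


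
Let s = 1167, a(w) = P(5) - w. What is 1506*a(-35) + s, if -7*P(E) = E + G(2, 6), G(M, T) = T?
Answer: 360573/7 ≈ 51510.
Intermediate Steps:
P(E) = -6/7 - E/7 (P(E) = -(E + 6)/7 = -(6 + E)/7 = -6/7 - E/7)
a(w) = -11/7 - w (a(w) = (-6/7 - ⅐*5) - w = (-6/7 - 5/7) - w = -11/7 - w)
1506*a(-35) + s = 1506*(-11/7 - 1*(-35)) + 1167 = 1506*(-11/7 + 35) + 1167 = 1506*(234/7) + 1167 = 352404/7 + 1167 = 360573/7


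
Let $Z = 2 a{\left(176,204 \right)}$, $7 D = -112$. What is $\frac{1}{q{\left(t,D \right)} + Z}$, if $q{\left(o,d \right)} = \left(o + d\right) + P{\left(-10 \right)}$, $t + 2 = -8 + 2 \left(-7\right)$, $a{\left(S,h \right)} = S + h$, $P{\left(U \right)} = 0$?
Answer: $\frac{1}{720} \approx 0.0013889$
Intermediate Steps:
$D = -16$ ($D = \frac{1}{7} \left(-112\right) = -16$)
$t = -24$ ($t = -2 + \left(-8 + 2 \left(-7\right)\right) = -2 - 22 = -24$)
$q{\left(o,d \right)} = d + o$ ($q{\left(o,d \right)} = \left(o + d\right) + 0 = \left(d + o\right) + 0 = d + o$)
$Z = 760$ ($Z = 2 \left(176 + 204\right) = 2 \cdot 380 = 760$)
$\frac{1}{q{\left(t,D \right)} + Z} = \frac{1}{\left(-16 - 24\right) + 760} = \frac{1}{-40 + 760} = \frac{1}{720}$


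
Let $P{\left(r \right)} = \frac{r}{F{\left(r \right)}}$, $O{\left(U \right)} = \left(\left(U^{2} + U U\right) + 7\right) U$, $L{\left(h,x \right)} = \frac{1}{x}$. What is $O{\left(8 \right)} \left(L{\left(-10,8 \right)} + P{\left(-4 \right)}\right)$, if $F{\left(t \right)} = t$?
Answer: $1215$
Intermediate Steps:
$O{\left(U \right)} = U \left(7 + 2 U^{2}\right)$ ($O{\left(U \right)} = \left(\left(U^{2} + U^{2}\right) + 7\right) U = \left(2 U^{2} + 7\right) U = \left(7 + 2 U^{2}\right) U = U \left(7 + 2 U^{2}\right)$)
$P{\left(r \right)} = 1$ ($P{\left(r \right)} = \frac{r}{r} = 1$)
$O{\left(8 \right)} \left(L{\left(-10,8 \right)} + P{\left(-4 \right)}\right) = 8 \left(7 + 2 \cdot 8^{2}\right) \left(\frac{1}{8} + 1\right) = 8 \left(7 + 2 \cdot 64\right) \left(\frac{1}{8} + 1\right) = 8 \left(7 + 128\right) \frac{9}{8} = 8 \cdot 135 \cdot \frac{9}{8} = 1080 \cdot \frac{9}{8} = 1215$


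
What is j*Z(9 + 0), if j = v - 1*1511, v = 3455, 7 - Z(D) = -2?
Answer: 17496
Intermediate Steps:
Z(D) = 9 (Z(D) = 7 - 1*(-2) = 7 + 2 = 9)
j = 1944 (j = 3455 - 1*1511 = 3455 - 1511 = 1944)
j*Z(9 + 0) = 1944*9 = 17496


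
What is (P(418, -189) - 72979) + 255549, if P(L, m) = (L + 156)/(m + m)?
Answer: 4929349/27 ≈ 1.8257e+5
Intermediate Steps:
P(L, m) = (156 + L)/(2*m) (P(L, m) = (156 + L)/((2*m)) = (156 + L)*(1/(2*m)) = (156 + L)/(2*m))
(P(418, -189) - 72979) + 255549 = ((½)*(156 + 418)/(-189) - 72979) + 255549 = ((½)*(-1/189)*574 - 72979) + 255549 = (-41/27 - 72979) + 255549 = -1970474/27 + 255549 = 4929349/27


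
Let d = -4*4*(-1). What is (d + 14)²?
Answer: 900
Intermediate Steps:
d = 16 (d = -16*(-1) = 16)
(d + 14)² = (16 + 14)² = 30² = 900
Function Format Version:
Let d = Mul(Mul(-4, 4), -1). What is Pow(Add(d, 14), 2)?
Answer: 900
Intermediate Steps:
d = 16 (d = Mul(-16, -1) = 16)
Pow(Add(d, 14), 2) = Pow(Add(16, 14), 2) = Pow(30, 2) = 900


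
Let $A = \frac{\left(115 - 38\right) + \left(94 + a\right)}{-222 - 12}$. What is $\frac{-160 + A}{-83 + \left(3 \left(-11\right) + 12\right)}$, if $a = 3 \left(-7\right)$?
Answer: $\frac{6265}{4056} \approx 1.5446$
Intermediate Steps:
$a = -21$
$A = - \frac{25}{39}$ ($A = \frac{\left(115 - 38\right) + \left(94 - 21\right)}{-222 - 12} = \frac{\left(115 - 38\right) + 73}{-234} = \left(77 + 73\right) \left(- \frac{1}{234}\right) = 150 \left(- \frac{1}{234}\right) = - \frac{25}{39} \approx -0.64103$)
$\frac{-160 + A}{-83 + \left(3 \left(-11\right) + 12\right)} = \frac{-160 - \frac{25}{39}}{-83 + \left(3 \left(-11\right) + 12\right)} = - \frac{6265}{39 \left(-83 + \left(-33 + 12\right)\right)} = - \frac{6265}{39 \left(-83 - 21\right)} = - \frac{6265}{39 \left(-104\right)} = \left(- \frac{6265}{39}\right) \left(- \frac{1}{104}\right) = \frac{6265}{4056}$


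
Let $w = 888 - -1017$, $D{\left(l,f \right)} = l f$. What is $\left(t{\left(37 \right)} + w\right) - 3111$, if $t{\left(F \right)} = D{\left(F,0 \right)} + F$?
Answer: $-1169$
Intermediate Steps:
$D{\left(l,f \right)} = f l$
$w = 1905$ ($w = 888 + 1017 = 1905$)
$t{\left(F \right)} = F$ ($t{\left(F \right)} = 0 F + F = 0 + F = F$)
$\left(t{\left(37 \right)} + w\right) - 3111 = \left(37 + 1905\right) - 3111 = 1942 - 3111 = -1169$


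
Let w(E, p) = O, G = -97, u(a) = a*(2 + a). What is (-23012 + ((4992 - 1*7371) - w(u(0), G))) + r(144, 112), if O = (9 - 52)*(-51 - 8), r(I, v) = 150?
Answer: -27778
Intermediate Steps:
O = 2537 (O = -43*(-59) = 2537)
w(E, p) = 2537
(-23012 + ((4992 - 1*7371) - w(u(0), G))) + r(144, 112) = (-23012 + ((4992 - 1*7371) - 1*2537)) + 150 = (-23012 + ((4992 - 7371) - 2537)) + 150 = (-23012 + (-2379 - 2537)) + 150 = (-23012 - 4916) + 150 = -27928 + 150 = -27778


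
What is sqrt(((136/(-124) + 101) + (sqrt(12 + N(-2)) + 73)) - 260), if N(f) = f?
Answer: sqrt(-83700 + 961*sqrt(10))/31 ≈ 9.1616*I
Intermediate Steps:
sqrt(((136/(-124) + 101) + (sqrt(12 + N(-2)) + 73)) - 260) = sqrt(((136/(-124) + 101) + (sqrt(12 - 2) + 73)) - 260) = sqrt(((136*(-1/124) + 101) + (sqrt(10) + 73)) - 260) = sqrt(((-34/31 + 101) + (73 + sqrt(10))) - 260) = sqrt((3097/31 + (73 + sqrt(10))) - 260) = sqrt((5360/31 + sqrt(10)) - 260) = sqrt(-2700/31 + sqrt(10))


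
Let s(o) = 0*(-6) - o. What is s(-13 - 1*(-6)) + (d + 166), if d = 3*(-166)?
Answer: -325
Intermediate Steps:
s(o) = -o (s(o) = 0 - o = -o)
d = -498
s(-13 - 1*(-6)) + (d + 166) = -(-13 - 1*(-6)) + (-498 + 166) = -(-13 + 6) - 332 = -1*(-7) - 332 = 7 - 332 = -325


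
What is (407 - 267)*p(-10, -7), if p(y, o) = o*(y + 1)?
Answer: 8820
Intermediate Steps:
p(y, o) = o*(1 + y)
(407 - 267)*p(-10, -7) = (407 - 267)*(-7*(1 - 10)) = 140*(-7*(-9)) = 140*63 = 8820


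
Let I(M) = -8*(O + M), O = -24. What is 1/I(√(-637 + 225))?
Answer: 3/988 + I*√103/3952 ≈ 0.0030364 + 0.002568*I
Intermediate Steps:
I(M) = 192 - 8*M (I(M) = -8*(-24 + M) = 192 - 8*M)
1/I(√(-637 + 225)) = 1/(192 - 8*√(-637 + 225)) = 1/(192 - 16*I*√103)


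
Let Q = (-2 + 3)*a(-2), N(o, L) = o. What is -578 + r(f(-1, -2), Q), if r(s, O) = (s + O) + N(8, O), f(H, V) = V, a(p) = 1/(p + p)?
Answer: -2289/4 ≈ -572.25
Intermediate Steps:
a(p) = 1/(2*p)
Q = -¼ (Q = (-2 + 3)*((½)/(-2)) = 1*((½)*(-½)) = 1*(-¼) = -¼ ≈ -0.25000)
r(s, O) = 8 + O + s (r(s, O) = (s + O) + 8 = (O + s) + 8 = 8 + O + s)
-578 + r(f(-1, -2), Q) = -578 + (8 - ¼ - 2) = -578 + 23/4 = -2289/4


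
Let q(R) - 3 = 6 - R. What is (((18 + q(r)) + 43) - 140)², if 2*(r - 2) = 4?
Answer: 5476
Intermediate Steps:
r = 4 (r = 2 + (½)*4 = 2 + 2 = 4)
q(R) = 9 - R (q(R) = 3 + (6 - R) = 9 - R)
(((18 + q(r)) + 43) - 140)² = (((18 + (9 - 1*4)) + 43) - 140)² = (((18 + (9 - 4)) + 43) - 140)² = (((18 + 5) + 43) - 140)² = ((23 + 43) - 140)² = (66 - 140)² = (-74)² = 5476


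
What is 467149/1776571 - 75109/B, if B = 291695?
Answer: 2828556316/518216877845 ≈ 0.0054583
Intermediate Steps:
467149/1776571 - 75109/B = 467149/1776571 - 75109/291695 = 2828556316/518216877845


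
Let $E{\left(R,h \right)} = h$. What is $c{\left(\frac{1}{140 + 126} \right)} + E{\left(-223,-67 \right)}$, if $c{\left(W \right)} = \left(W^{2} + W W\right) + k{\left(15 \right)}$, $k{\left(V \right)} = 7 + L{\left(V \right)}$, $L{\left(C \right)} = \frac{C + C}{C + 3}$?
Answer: $- \frac{6191147}{106134} \approx -58.333$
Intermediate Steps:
$L{\left(C \right)} = \frac{2 C}{3 + C}$
$k{\left(V \right)} = 7 + \frac{2 V}{3 + V}$
$c{\left(W \right)} = \frac{26}{3} + 2 W^{2}$ ($c{\left(W \right)} = \left(W^{2} + W W\right) + \frac{3 \left(7 + 3 \cdot 15\right)}{3 + 15} = \left(W^{2} + W^{2}\right) + \frac{3 \left(7 + 45\right)}{18} = 2 W^{2} + 3 \cdot \frac{1}{18} \cdot 52 = 2 W^{2} + \frac{26}{3} = \frac{26}{3} + 2 W^{2}$)
$c{\left(\frac{1}{140 + 126} \right)} + E{\left(-223,-67 \right)} = \left(\frac{26}{3} + 2 \left(\frac{1}{140 + 126}\right)^{2}\right) - 67 = \left(\frac{26}{3} + 2 \left(\frac{1}{266}\right)^{2}\right) - 67 = \left(\frac{26}{3} + \frac{2}{70756}\right) - 67 = \left(\frac{26}{3} + 2 \cdot \frac{1}{70756}\right) - 67 = \left(\frac{26}{3} + \frac{1}{35378}\right) - 67 = \frac{919831}{106134} - 67 = - \frac{6191147}{106134}$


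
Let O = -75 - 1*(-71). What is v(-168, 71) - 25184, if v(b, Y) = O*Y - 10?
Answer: -25478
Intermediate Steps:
O = -4 (O = -75 + 71 = -4)
v(b, Y) = -10 - 4*Y (v(b, Y) = -4*Y - 10 = -10 - 4*Y)
v(-168, 71) - 25184 = (-10 - 4*71) - 25184 = (-10 - 284) - 25184 = -294 - 25184 = -25478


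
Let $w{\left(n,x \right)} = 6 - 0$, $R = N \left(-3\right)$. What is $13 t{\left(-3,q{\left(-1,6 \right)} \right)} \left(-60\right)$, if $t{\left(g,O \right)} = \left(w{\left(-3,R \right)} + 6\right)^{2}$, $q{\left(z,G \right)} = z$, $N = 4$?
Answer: $-112320$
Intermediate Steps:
$R = -12$ ($R = 4 \left(-3\right) = -12$)
$w{\left(n,x \right)} = 6$ ($w{\left(n,x \right)} = 6 + 0 = 6$)
$t{\left(g,O \right)} = 144$ ($t{\left(g,O \right)} = \left(6 + 6\right)^{2} = 12^{2} = 144$)
$13 t{\left(-3,q{\left(-1,6 \right)} \right)} \left(-60\right) = 13 \cdot 144 \left(-60\right) = 1872 \left(-60\right) = -112320$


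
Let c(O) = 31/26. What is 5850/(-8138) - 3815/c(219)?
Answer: -31053445/9703 ≈ -3200.4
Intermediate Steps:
c(O) = 31/26 (c(O) = 31*(1/26) = 31/26)
5850/(-8138) - 3815/c(219) = 5850/(-8138) - 3815/31/26 = 5850*(-1/8138) - 3815*26/31 = -225/313 - 99190/31 = -31053445/9703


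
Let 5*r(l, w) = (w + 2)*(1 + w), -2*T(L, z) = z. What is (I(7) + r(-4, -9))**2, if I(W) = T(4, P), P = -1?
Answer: 13689/100 ≈ 136.89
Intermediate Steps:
T(L, z) = -z/2
I(W) = 1/2 (I(W) = -1/2*(-1) = 1/2)
r(l, w) = (1 + w)*(2 + w)/5 (r(l, w) = ((w + 2)*(1 + w))/5 = ((2 + w)*(1 + w))/5 = ((1 + w)*(2 + w))/5 = (1 + w)*(2 + w)/5)
(I(7) + r(-4, -9))**2 = (1/2 + (2/5 + (1/5)*(-9)**2 + (3/5)*(-9)))**2 = (1/2 + (2/5 + (1/5)*81 - 27/5))**2 = (1/2 + (2/5 + 81/5 - 27/5))**2 = (1/2 + 56/5)**2 = (117/10)**2 = 13689/100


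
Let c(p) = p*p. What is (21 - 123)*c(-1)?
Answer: -102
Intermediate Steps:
c(p) = p²
(21 - 123)*c(-1) = (21 - 123)*(-1)² = -102*1 = -102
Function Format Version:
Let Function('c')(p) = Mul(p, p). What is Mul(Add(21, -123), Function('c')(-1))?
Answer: -102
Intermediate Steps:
Function('c')(p) = Pow(p, 2)
Mul(Add(21, -123), Function('c')(-1)) = Mul(Add(21, -123), Pow(-1, 2)) = Mul(-102, 1) = -102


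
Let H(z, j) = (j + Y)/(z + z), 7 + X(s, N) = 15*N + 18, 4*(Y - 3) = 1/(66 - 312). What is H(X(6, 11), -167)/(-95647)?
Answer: 161377/33129060096 ≈ 4.8712e-6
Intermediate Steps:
Y = 2951/984 (Y = 3 + 1/(4*(66 - 312)) = 3 + (¼)/(-246) = 3 + (¼)*(-1/246) = 3 - 1/984 = 2951/984 ≈ 2.9990)
X(s, N) = 11 + 15*N (X(s, N) = -7 + (15*N + 18) = -7 + (18 + 15*N) = 11 + 15*N)
H(z, j) = (2951/984 + j)/(2*z) (H(z, j) = (j + 2951/984)/(z + z) = (2951/984 + j)/((2*z)) = (2951/984 + j)*(1/(2*z)) = (2951/984 + j)/(2*z))
H(X(6, 11), -167)/(-95647) = ((2951 + 984*(-167))/(1968*(11 + 15*11)))/(-95647) = ((2951 - 164328)/(1968*(11 + 165)))*(-1/95647) = ((1/1968)*(-161377)/176)*(-1/95647) = ((1/1968)*(1/176)*(-161377))*(-1/95647) = -161377/346368*(-1/95647) = 161377/33129060096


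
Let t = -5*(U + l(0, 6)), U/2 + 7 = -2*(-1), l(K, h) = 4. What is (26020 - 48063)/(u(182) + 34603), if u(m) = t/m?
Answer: -2005913/3148888 ≈ -0.63702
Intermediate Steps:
U = -10 (U = -14 + 2*(-2*(-1)) = -14 + 2*2 = -14 + 4 = -10)
t = 30 (t = -5*(-10 + 4) = -5*(-6) = 30)
u(m) = 30/m
(26020 - 48063)/(u(182) + 34603) = (26020 - 48063)/(30/182 + 34603) = -22043/(30*(1/182) + 34603) = -22043/(15/91 + 34603) = -22043/3148888/91 = -22043*91/3148888 = -2005913/3148888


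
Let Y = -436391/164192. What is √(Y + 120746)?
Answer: √203445082210342/41048 ≈ 347.48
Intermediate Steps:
Y = -436391/164192 (Y = -436391*1/164192 = -436391/164192 ≈ -2.6578)
√(Y + 120746) = √(-436391/164192 + 120746) = √(19825090841/164192) = √203445082210342/41048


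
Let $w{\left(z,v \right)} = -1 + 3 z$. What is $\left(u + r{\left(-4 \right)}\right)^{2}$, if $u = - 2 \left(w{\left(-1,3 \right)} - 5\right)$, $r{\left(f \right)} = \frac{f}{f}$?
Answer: $361$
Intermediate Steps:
$r{\left(f \right)} = 1$
$u = 18$ ($u = - 2 \left(\left(-1 + 3 \left(-1\right)\right) - 5\right) = - 2 \left(\left(-1 - 3\right) - 5\right) = - 2 \left(-4 - 5\right) = \left(-2\right) \left(-9\right) = 18$)
$\left(u + r{\left(-4 \right)}\right)^{2} = \left(18 + 1\right)^{2} = 19^{2} = 361$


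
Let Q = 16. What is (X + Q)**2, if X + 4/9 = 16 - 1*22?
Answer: 7396/81 ≈ 91.309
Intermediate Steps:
X = -58/9 (X = -4/9 + (16 - 1*22) = -4/9 + (16 - 22) = -4/9 - 6 = -58/9 ≈ -6.4444)
(X + Q)**2 = (-58/9 + 16)**2 = (86/9)**2 = 7396/81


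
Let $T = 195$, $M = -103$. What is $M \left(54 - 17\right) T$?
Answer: $-743145$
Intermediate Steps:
$M \left(54 - 17\right) T = - 103 \left(54 - 17\right) 195 = \left(-103\right) 37 \cdot 195 = \left(-3811\right) 195 = -743145$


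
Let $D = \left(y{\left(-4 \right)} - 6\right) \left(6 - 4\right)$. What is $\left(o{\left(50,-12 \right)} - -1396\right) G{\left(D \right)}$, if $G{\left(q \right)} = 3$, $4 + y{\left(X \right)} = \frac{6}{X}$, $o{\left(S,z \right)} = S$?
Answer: $4338$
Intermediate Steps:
$y{\left(X \right)} = -4 + \frac{6}{X}$
$D = -23$ ($D = \left(\left(-4 + \frac{6}{-4}\right) - 6\right) \left(6 - 4\right) = \left(\left(-4 + 6 \left(- \frac{1}{4}\right)\right) - 6\right) 2 = \left(\left(-4 - \frac{3}{2}\right) - 6\right) 2 = \left(- \frac{11}{2} - 6\right) 2 = \left(- \frac{23}{2}\right) 2 = -23$)
$\left(o{\left(50,-12 \right)} - -1396\right) G{\left(D \right)} = \left(50 - -1396\right) 3 = \left(50 + 1396\right) 3 = 1446 \cdot 3 = 4338$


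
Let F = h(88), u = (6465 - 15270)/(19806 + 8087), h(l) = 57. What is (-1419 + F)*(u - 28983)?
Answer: 1101083871888/27893 ≈ 3.9475e+7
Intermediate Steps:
u = -8805/27893 ≈ -0.31567
F = 57
(-1419 + F)*(u - 28983) = (-1419 + 57)*(-8805/27893 - 28983) = -1362*(-808431624/27893) = 1101083871888/27893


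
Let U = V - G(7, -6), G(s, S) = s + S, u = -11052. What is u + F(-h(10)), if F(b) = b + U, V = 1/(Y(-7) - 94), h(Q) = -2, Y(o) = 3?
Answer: -1005642/91 ≈ -11051.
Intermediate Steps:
G(s, S) = S + s
V = -1/91 (V = 1/(3 - 94) = 1/(-91) = -1/91 ≈ -0.010989)
U = -92/91 (U = -1/91 - (-6 + 7) = -1/91 - 1*1 = -1/91 - 1 = -92/91 ≈ -1.0110)
F(b) = -92/91 + b (F(b) = b - 92/91 = -92/91 + b)
u + F(-h(10)) = -11052 + (-92/91 - 1*(-2)) = -11052 + (-92/91 + 2) = -11052 + 90/91 = -1005642/91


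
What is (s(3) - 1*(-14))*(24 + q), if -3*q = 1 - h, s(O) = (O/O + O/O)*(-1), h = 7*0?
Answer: 284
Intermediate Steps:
h = 0
s(O) = -2 (s(O) = (1 + 1)*(-1) = 2*(-1) = -2)
q = -1/3 (q = -(1 - 1*0)/3 = -(1 + 0)/3 = -1/3*1 = -1/3 ≈ -0.33333)
(s(3) - 1*(-14))*(24 + q) = (-2 - 1*(-14))*(24 - 1/3) = (-2 + 14)*(71/3) = 12*(71/3) = 284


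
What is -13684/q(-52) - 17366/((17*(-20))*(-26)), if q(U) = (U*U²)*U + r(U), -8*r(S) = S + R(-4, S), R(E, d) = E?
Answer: -5777027799/2937943060 ≈ -1.9664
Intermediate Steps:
r(S) = ½ - S/8 (r(S) = -(S - 4)/8 = -(-4 + S)/8 = ½ - S/8)
q(U) = ½ + U⁴ - U/8 (q(U) = (U*U²)*U + (½ - U/8) = U³*U + (½ - U/8) = U⁴ + (½ - U/8) = ½ + U⁴ - U/8)
-13684/q(-52) - 17366/((17*(-20))*(-26)) = -13684/(½ + (-52)⁴ - ⅛*(-52)) - 17366/((17*(-20))*(-26)) = -13684/(½ + 7311616 + 13/2) - 17366/((-340*(-26))) = -13684/7311623 - 17366/8840 = -13684*1/7311623 - 17366*1/8840 = -1244/664693 - 8683/4420 = -5777027799/2937943060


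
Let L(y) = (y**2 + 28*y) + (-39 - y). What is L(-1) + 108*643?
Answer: 69379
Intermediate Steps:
L(y) = -39 + y**2 + 27*y
L(-1) + 108*643 = (-39 + (-1)**2 + 27*(-1)) + 108*643 = (-39 + 1 - 27) + 69444 = -65 + 69444 = 69379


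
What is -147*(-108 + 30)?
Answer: 11466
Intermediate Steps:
-147*(-108 + 30) = -147*(-78) = 11466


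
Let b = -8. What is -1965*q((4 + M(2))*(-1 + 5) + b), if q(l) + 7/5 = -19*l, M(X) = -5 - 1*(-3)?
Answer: 2751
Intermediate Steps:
M(X) = -2 (M(X) = -5 + 3 = -2)
q(l) = -7/5 - 19*l
-1965*q((4 + M(2))*(-1 + 5) + b) = -1965*(-7/5 - 19*((4 - 2)*(-1 + 5) - 8)) = -1965*(-7/5 - 19*(2*4 - 8)) = -1965*(-7/5 - 19*(8 - 8)) = -1965*(-7/5 - 19*0) = -1965*(-7/5 + 0) = -1965*(-7/5) = 2751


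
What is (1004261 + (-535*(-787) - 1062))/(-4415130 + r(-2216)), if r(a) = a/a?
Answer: -1424244/4415129 ≈ -0.32258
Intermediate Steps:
r(a) = 1
(1004261 + (-535*(-787) - 1062))/(-4415130 + r(-2216)) = (1004261 + (-535*(-787) - 1062))/(-4415130 + 1) = (1004261 + (421045 - 1062))/(-4415129) = (1004261 + 419983)*(-1/4415129) = 1424244*(-1/4415129) = -1424244/4415129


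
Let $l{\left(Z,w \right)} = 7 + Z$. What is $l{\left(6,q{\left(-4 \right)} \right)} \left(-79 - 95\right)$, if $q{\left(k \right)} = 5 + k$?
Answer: $-2262$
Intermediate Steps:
$l{\left(6,q{\left(-4 \right)} \right)} \left(-79 - 95\right) = \left(7 + 6\right) \left(-79 - 95\right) = 13 \left(-174\right) = -2262$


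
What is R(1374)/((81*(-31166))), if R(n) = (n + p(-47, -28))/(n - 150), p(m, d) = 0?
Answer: -229/514986984 ≈ -4.4467e-7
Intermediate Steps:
R(n) = n/(-150 + n) (R(n) = (n + 0)/(n - 150) = n/(-150 + n))
R(1374)/((81*(-31166))) = (1374/(-150 + 1374))/((81*(-31166))) = (1374/1224)/(-2524446) = (1374*(1/1224))*(-1/2524446) = (229/204)*(-1/2524446) = -229/514986984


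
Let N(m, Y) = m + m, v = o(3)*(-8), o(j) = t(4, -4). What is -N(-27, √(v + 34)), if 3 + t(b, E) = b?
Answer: 54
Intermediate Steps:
t(b, E) = -3 + b
o(j) = 1 (o(j) = -3 + 4 = 1)
v = -8 (v = 1*(-8) = -8)
N(m, Y) = 2*m
-N(-27, √(v + 34)) = -2*(-27) = -1*(-54) = 54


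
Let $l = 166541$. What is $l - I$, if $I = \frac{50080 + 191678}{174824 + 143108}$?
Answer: $\frac{26474235727}{158966} \approx 1.6654 \cdot 10^{5}$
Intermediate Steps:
$I = \frac{120879}{158966}$ ($I = \frac{241758}{317932} = 241758 \cdot \frac{1}{317932} = \frac{120879}{158966} \approx 0.76041$)
$l - I = 166541 - \frac{120879}{158966} = \frac{26474235727}{158966}$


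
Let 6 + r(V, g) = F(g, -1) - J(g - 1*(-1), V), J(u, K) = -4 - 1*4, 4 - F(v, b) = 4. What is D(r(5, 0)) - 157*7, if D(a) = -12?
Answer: -1111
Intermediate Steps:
F(v, b) = 0 (F(v, b) = 4 - 1*4 = 4 - 4 = 0)
J(u, K) = -8 (J(u, K) = -4 - 4 = -8)
r(V, g) = 2 (r(V, g) = -6 + (0 - 1*(-8)) = -6 + (0 + 8) = -6 + 8 = 2)
D(r(5, 0)) - 157*7 = -12 - 157*7 = -12 - 1099 = -1111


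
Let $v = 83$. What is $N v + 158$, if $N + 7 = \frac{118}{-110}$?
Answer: $- \frac{28162}{55} \approx -512.04$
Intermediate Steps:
$N = - \frac{444}{55}$ ($N = -7 + \frac{118}{-110} = -7 + 118 \left(- \frac{1}{110}\right) = -7 - \frac{59}{55} = - \frac{444}{55} \approx -8.0727$)
$N v + 158 = \left(- \frac{444}{55}\right) 83 + 158 = - \frac{36852}{55} + 158 = - \frac{28162}{55}$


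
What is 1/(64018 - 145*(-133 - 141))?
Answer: 1/103748 ≈ 9.6387e-6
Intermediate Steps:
1/(64018 - 145*(-133 - 141)) = 1/(64018 - 145*(-274)) = 1/(64018 + 39730) = 1/103748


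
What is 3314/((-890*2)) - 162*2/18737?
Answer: -31335569/16675930 ≈ -1.8791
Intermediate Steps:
3314/((-890*2)) - 162*2/18737 = 3314/(-1780) - 324*1/18737 = 3314*(-1/1780) - 324/18737 = -1657/890 - 324/18737 = -31335569/16675930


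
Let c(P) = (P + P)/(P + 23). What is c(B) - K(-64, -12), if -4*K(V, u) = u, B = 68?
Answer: -137/91 ≈ -1.5055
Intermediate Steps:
K(V, u) = -u/4
c(P) = 2*P/(23 + P) (c(P) = (2*P)/(23 + P) = 2*P/(23 + P))
c(B) - K(-64, -12) = 2*68/(23 + 68) - (-1)*(-12)/4 = 2*68/91 - 1*3 = 2*68*(1/91) - 3 = 136/91 - 3 = -137/91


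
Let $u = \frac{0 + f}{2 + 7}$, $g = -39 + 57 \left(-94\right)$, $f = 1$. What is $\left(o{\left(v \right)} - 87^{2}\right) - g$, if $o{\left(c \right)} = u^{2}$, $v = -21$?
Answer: $- \frac{175931}{81} \approx -2172.0$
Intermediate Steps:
$g = -5397$ ($g = -39 - 5358 = -5397$)
$u = \frac{1}{9}$ ($u = \frac{0 + 1}{2 + 7} = 1 \cdot \frac{1}{9} = \frac{1}{9} \approx 0.11111$)
$o{\left(c \right)} = \frac{1}{81}$ ($o{\left(c \right)} = \left(\frac{1}{9}\right)^{2} = \frac{1}{81}$)
$\left(o{\left(v \right)} - 87^{2}\right) - g = \left(\frac{1}{81} - 87^{2}\right) - -5397 = \left(\frac{1}{81} - 7569\right) + 5397 = - \frac{613088}{81} + 5397 = - \frac{175931}{81}$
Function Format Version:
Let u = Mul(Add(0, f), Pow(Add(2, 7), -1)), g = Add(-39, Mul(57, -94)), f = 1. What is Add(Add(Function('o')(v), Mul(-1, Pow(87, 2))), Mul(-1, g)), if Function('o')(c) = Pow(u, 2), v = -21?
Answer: Rational(-175931, 81) ≈ -2172.0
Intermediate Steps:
g = -5397 (g = Add(-39, -5358) = -5397)
u = Rational(1, 9) (u = Mul(Add(0, 1), Pow(Add(2, 7), -1)) = Mul(1, Pow(9, -1)) = Mul(1, Rational(1, 9)) = Rational(1, 9) ≈ 0.11111)
Function('o')(c) = Rational(1, 81) (Function('o')(c) = Pow(Rational(1, 9), 2) = Rational(1, 81))
Add(Add(Function('o')(v), Mul(-1, Pow(87, 2))), Mul(-1, g)) = Add(Add(Rational(1, 81), Mul(-1, Pow(87, 2))), Mul(-1, -5397)) = Add(Add(Rational(1, 81), Mul(-1, 7569)), 5397) = Add(Add(Rational(1, 81), -7569), 5397) = Add(Rational(-613088, 81), 5397) = Rational(-175931, 81)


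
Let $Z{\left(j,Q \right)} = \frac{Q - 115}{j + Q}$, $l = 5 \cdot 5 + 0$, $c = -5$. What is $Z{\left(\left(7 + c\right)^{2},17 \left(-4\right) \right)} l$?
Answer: $\frac{4575}{64} \approx 71.484$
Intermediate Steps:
$l = 25$ ($l = 25 + 0 = 25$)
$Z{\left(j,Q \right)} = \frac{-115 + Q}{Q + j}$
$Z{\left(\left(7 + c\right)^{2},17 \left(-4\right) \right)} l = \frac{-115 + 17 \left(-4\right)}{17 \left(-4\right) + \left(7 - 5\right)^{2}} \cdot 25 = \frac{-115 - 68}{-68 + 2^{2}} \cdot 25 = \frac{1}{-68 + 4} \left(-183\right) 25 = \frac{1}{-64} \left(-183\right) 25 = \left(- \frac{1}{64}\right) \left(-183\right) 25 = \frac{183}{64} \cdot 25 = \frac{4575}{64}$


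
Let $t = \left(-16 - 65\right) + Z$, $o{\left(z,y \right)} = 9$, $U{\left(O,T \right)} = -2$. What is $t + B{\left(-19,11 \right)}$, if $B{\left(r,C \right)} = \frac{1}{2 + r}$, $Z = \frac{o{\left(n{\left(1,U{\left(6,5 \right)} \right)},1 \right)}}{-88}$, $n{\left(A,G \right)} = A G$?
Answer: $- \frac{121417}{1496} \approx -81.161$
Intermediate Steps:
$Z = - \frac{9}{88}$ ($Z = \frac{9}{-88} = 9 \left(- \frac{1}{88}\right) = - \frac{9}{88} \approx -0.10227$)
$t = - \frac{7137}{88}$ ($t = \left(-16 - 65\right) - \frac{9}{88} = -81 - \frac{9}{88} = - \frac{7137}{88} \approx -81.102$)
$t + B{\left(-19,11 \right)} = - \frac{7137}{88} + \frac{1}{2 - 19} = - \frac{7137}{88} + \frac{1}{-17} = - \frac{7137}{88} - \frac{1}{17} = - \frac{121417}{1496}$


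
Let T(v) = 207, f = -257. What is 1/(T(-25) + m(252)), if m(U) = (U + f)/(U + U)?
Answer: 504/104323 ≈ 0.0048312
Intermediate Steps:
m(U) = (-257 + U)/(2*U) (m(U) = (U - 257)/(U + U) = (-257 + U)/((2*U)) = (-257 + U)*(1/(2*U)) = (-257 + U)/(2*U))
1/(T(-25) + m(252)) = 1/(207 + (1/2)*(-257 + 252)/252) = 1/(207 + (1/2)*(1/252)*(-5)) = 1/(207 - 5/504) = 1/(104323/504) = 504/104323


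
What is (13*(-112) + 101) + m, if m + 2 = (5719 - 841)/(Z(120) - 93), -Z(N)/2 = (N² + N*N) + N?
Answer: -8735551/6437 ≈ -1357.1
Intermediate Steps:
Z(N) = -4*N² - 2*N (Z(N) = -2*((N² + N*N) + N) = -2*((N² + N²) + N) = -2*(2*N² + N) = -2*(N + 2*N²) = -4*N² - 2*N)
m = -13416/6437 (m = -2 + (5719 - 841)/(-2*120*(1 + 2*120) - 93) = -2 + 4878/(-2*120*(1 + 240) - 93) = -2 + 4878/(-2*120*241 - 93) = -2 + 4878/(-57840 - 93) = -2 + 4878/(-57933) = -2 + 4878*(-1/57933) = -2 - 542/6437 = -13416/6437 ≈ -2.0842)
(13*(-112) + 101) + m = (13*(-112) + 101) - 13416/6437 = (-1456 + 101) - 13416/6437 = -1355 - 13416/6437 = -8735551/6437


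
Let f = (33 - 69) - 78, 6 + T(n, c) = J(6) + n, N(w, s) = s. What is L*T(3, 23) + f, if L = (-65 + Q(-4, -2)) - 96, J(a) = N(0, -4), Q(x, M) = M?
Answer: 1027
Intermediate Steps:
J(a) = -4
T(n, c) = -10 + n (T(n, c) = -6 + (-4 + n) = -10 + n)
L = -163 (L = (-65 - 2) - 96 = -67 - 96 = -163)
f = -114 (f = -36 - 78 = -114)
L*T(3, 23) + f = -163*(-10 + 3) - 114 = -163*(-7) - 114 = 1141 - 114 = 1027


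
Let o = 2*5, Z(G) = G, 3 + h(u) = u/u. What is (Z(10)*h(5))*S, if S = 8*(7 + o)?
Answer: -2720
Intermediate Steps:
h(u) = -2 (h(u) = -3 + u/u = -3 + 1 = -2)
o = 10
S = 136 (S = 8*(7 + 10) = 8*17 = 136)
(Z(10)*h(5))*S = (10*(-2))*136 = -20*136 = -2720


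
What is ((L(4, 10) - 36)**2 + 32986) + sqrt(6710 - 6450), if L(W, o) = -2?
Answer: 34430 + 2*sqrt(65) ≈ 34446.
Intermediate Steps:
((L(4, 10) - 36)**2 + 32986) + sqrt(6710 - 6450) = ((-2 - 36)**2 + 32986) + sqrt(6710 - 6450) = ((-38)**2 + 32986) + sqrt(260) = (1444 + 32986) + 2*sqrt(65) = 34430 + 2*sqrt(65)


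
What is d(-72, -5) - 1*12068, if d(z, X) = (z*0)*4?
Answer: -12068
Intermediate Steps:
d(z, X) = 0 (d(z, X) = 0*4 = 0)
d(-72, -5) - 1*12068 = 0 - 1*12068 = 0 - 12068 = -12068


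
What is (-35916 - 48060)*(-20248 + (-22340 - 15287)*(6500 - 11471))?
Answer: -15705491230344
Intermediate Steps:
(-35916 - 48060)*(-20248 + (-22340 - 15287)*(6500 - 11471)) = -83976*(-20248 - 37627*(-4971)) = -83976*(-20248 + 187043817) = -83976*187023569 = -15705491230344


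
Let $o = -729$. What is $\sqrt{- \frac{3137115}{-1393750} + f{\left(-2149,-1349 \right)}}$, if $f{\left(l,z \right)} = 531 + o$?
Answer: $\frac{7 i \sqrt{496653558}}{11150} \approx 13.991 i$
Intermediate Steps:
$f{\left(l,z \right)} = -198$ ($f{\left(l,z \right)} = 531 - 729 = -198$)
$\sqrt{- \frac{3137115}{-1393750} + f{\left(-2149,-1349 \right)}} = \sqrt{- \frac{3137115}{-1393750} - 198} = \sqrt{\left(-3137115\right) \left(- \frac{1}{1393750}\right) - 198} = \sqrt{\frac{627423}{278750} - 198} = \sqrt{- \frac{54565077}{278750}} = \frac{7 i \sqrt{496653558}}{11150}$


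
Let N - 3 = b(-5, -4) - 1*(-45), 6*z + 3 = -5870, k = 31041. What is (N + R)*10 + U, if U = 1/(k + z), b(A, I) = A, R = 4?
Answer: 84775316/180373 ≈ 470.00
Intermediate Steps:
z = -5873/6 (z = -½ + (⅙)*(-5870) = -½ - 2935/3 = -5873/6 ≈ -978.83)
N = 43 (N = 3 + (-5 - 1*(-45)) = 3 + (-5 + 45) = 3 + 40 = 43)
U = 6/180373 (U = 1/(31041 - 5873/6) = 1/(180373/6) = 6/180373 ≈ 3.3264e-5)
(N + R)*10 + U = (43 + 4)*10 + 6/180373 = 47*10 + 6/180373 = 470 + 6/180373 = 84775316/180373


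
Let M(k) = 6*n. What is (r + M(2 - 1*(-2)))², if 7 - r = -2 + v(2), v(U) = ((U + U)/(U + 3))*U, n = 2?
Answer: 9409/25 ≈ 376.36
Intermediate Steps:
M(k) = 12 (M(k) = 6*2 = 12)
v(U) = 2*U²/(3 + U) (v(U) = ((2*U)/(3 + U))*U = (2*U/(3 + U))*U = 2*U²/(3 + U))
r = 37/5 (r = 7 - (-2 + 2*2²/(3 + 2)) = 7 - (-2 + 2*4/5) = 7 - (-2 + 2*4*(⅕)) = 7 - (-2 + 8/5) = 7 - 1*(-⅖) = 7 + ⅖ = 37/5 ≈ 7.4000)
(r + M(2 - 1*(-2)))² = (37/5 + 12)² = (97/5)² = 9409/25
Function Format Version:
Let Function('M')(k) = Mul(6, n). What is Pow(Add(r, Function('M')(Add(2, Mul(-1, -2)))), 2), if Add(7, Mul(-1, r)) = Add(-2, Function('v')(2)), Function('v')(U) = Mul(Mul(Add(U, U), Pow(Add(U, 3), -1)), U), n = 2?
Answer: Rational(9409, 25) ≈ 376.36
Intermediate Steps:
Function('M')(k) = 12 (Function('M')(k) = Mul(6, 2) = 12)
Function('v')(U) = Mul(2, Pow(U, 2), Pow(Add(3, U), -1)) (Function('v')(U) = Mul(Mul(Mul(2, U), Pow(Add(3, U), -1)), U) = Mul(Mul(2, U, Pow(Add(3, U), -1)), U) = Mul(2, Pow(U, 2), Pow(Add(3, U), -1)))
r = Rational(37, 5) (r = Add(7, Mul(-1, Add(-2, Mul(2, Pow(2, 2), Pow(Add(3, 2), -1))))) = Add(7, Mul(-1, Add(-2, Mul(2, 4, Pow(5, -1))))) = Add(7, Mul(-1, Add(-2, Mul(2, 4, Rational(1, 5))))) = Add(7, Mul(-1, Add(-2, Rational(8, 5)))) = Add(7, Mul(-1, Rational(-2, 5))) = Add(7, Rational(2, 5)) = Rational(37, 5) ≈ 7.4000)
Pow(Add(r, Function('M')(Add(2, Mul(-1, -2)))), 2) = Pow(Add(Rational(37, 5), 12), 2) = Pow(Rational(97, 5), 2) = Rational(9409, 25)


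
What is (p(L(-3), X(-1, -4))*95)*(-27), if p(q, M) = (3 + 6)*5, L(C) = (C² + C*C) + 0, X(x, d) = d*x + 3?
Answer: -115425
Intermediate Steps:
X(x, d) = 3 + d*x
L(C) = 2*C² (L(C) = (C² + C²) + 0 = 2*C² + 0 = 2*C²)
p(q, M) = 45 (p(q, M) = 9*5 = 45)
(p(L(-3), X(-1, -4))*95)*(-27) = (45*95)*(-27) = 4275*(-27) = -115425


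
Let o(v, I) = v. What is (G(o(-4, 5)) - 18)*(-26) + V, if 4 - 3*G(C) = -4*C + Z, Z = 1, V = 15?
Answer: 1787/3 ≈ 595.67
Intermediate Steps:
G(C) = 1 + 4*C/3 (G(C) = 4/3 - (-4*C + 1)/3 = 4/3 - (1 - 4*C)/3 = 4/3 + (-1/3 + 4*C/3) = 1 + 4*C/3)
(G(o(-4, 5)) - 18)*(-26) + V = ((1 + (4/3)*(-4)) - 18)*(-26) + 15 = ((1 - 16/3) - 18)*(-26) + 15 = (-13/3 - 18)*(-26) + 15 = -67/3*(-26) + 15 = 1742/3 + 15 = 1787/3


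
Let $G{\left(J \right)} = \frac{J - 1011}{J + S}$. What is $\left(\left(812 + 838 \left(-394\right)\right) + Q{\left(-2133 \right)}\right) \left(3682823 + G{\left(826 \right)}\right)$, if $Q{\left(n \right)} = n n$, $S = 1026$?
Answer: $\frac{28785125379875619}{1852} \approx 1.5543 \cdot 10^{13}$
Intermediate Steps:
$Q{\left(n \right)} = n^{2}$
$G{\left(J \right)} = \frac{-1011 + J}{1026 + J}$ ($G{\left(J \right)} = \frac{J - 1011}{J + 1026} = \frac{-1011 + J}{1026 + J}$)
$\left(\left(812 + 838 \left(-394\right)\right) + Q{\left(-2133 \right)}\right) \left(3682823 + G{\left(826 \right)}\right) = \left(\left(812 + 838 \left(-394\right)\right) + \left(-2133\right)^{2}\right) \left(3682823 + \frac{-1011 + 826}{1026 + 826}\right) = \left(\left(812 - 330172\right) + 4549689\right) \left(3682823 + \frac{1}{1852} \left(-185\right)\right) = \left(-329360 + 4549689\right) \left(3682823 + \frac{1}{1852} \left(-185\right)\right) = 4220329 \left(3682823 - \frac{185}{1852}\right) = 4220329 \cdot \frac{6820588011}{1852} = \frac{28785125379875619}{1852}$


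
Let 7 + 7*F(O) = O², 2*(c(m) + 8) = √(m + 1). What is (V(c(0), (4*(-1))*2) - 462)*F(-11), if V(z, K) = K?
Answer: -53580/7 ≈ -7654.3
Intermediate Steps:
c(m) = -8 + √(1 + m)/2 (c(m) = -8 + √(m + 1)/2 = -8 + √(1 + m)/2)
F(O) = -1 + O²/7
(V(c(0), (4*(-1))*2) - 462)*F(-11) = ((4*(-1))*2 - 462)*(-1 + (⅐)*(-11)²) = (-4*2 - 462)*(-1 + (⅐)*121) = (-8 - 462)*(-1 + 121/7) = -470*114/7 = -53580/7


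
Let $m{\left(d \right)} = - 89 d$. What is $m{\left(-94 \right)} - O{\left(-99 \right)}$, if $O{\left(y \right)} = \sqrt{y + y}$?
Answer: $8366 - 3 i \sqrt{22} \approx 8366.0 - 14.071 i$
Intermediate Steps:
$O{\left(y \right)} = \sqrt{2} \sqrt{y}$ ($O{\left(y \right)} = \sqrt{2 y} = \sqrt{2} \sqrt{y}$)
$m{\left(-94 \right)} - O{\left(-99 \right)} = \left(-89\right) \left(-94\right) - \sqrt{2} \sqrt{-99} = 8366 - \sqrt{2} \cdot 3 i \sqrt{11} = 8366 - 3 i \sqrt{22}$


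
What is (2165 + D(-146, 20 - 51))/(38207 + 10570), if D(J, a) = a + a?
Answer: 701/16259 ≈ 0.043115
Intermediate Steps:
D(J, a) = 2*a
(2165 + D(-146, 20 - 51))/(38207 + 10570) = (2165 + 2*(20 - 51))/(38207 + 10570) = (2165 + 2*(-31))/48777 = (2165 - 62)*(1/48777) = 2103*(1/48777) = 701/16259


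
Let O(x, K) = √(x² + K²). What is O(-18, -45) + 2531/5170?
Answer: 2531/5170 + 9*√29 ≈ 48.956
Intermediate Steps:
O(x, K) = √(K² + x²)
O(-18, -45) + 2531/5170 = √((-45)² + (-18)²) + 2531/5170 = √(2025 + 324) + 2531*(1/5170) = √2349 + 2531/5170 = 9*√29 + 2531/5170 = 2531/5170 + 9*√29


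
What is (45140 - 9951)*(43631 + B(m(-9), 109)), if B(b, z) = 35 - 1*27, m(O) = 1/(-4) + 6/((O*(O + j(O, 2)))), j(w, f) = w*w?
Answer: 1535612771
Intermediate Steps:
j(w, f) = w²
m(O) = -¼ + 6/(O*(O + O²)) (m(O) = 1/(-4) + 6/((O*(O + O²))) = 1*(-¼) + 6*(1/(O*(O + O²))) = -¼ + 6/(O*(O + O²)))
B(b, z) = 8 (B(b, z) = 35 - 27 = 8)
(45140 - 9951)*(43631 + B(m(-9), 109)) = (45140 - 9951)*(43631 + 8) = 35189*43639 = 1535612771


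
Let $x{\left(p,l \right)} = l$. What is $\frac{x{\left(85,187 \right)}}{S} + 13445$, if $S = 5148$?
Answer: $\frac{6292277}{468} \approx 13445.0$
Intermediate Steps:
$\frac{x{\left(85,187 \right)}}{S} + 13445 = \frac{187}{5148} + 13445 = 187 \cdot \frac{1}{5148} + 13445 = \frac{17}{468} + 13445 = \frac{6292277}{468}$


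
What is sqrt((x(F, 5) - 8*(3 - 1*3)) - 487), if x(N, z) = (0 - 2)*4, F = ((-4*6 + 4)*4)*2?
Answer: 3*I*sqrt(55) ≈ 22.249*I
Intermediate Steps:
F = -160 (F = ((-24 + 4)*4)*2 = -20*4*2 = -80*2 = -160)
x(N, z) = -8 (x(N, z) = -2*4 = -8)
sqrt((x(F, 5) - 8*(3 - 1*3)) - 487) = sqrt((-8 - 8*(3 - 1*3)) - 487) = sqrt((-8 - 8*(3 - 3)) - 487) = sqrt((-8 - 8*0) - 487) = sqrt((-8 + 0) - 487) = sqrt(-8 - 487) = sqrt(-495) = 3*I*sqrt(55)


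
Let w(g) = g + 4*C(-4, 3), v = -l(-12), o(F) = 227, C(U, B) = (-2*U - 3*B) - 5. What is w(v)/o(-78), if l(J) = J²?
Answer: -168/227 ≈ -0.74009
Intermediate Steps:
C(U, B) = -5 - 3*B - 2*U (C(U, B) = (-3*B - 2*U) - 5 = -5 - 3*B - 2*U)
v = -144 (v = -1*(-12)² = -1*144 = -144)
w(g) = -24 + g (w(g) = g + 4*(-5 - 3*3 - 2*(-4)) = g + 4*(-5 - 9 + 8) = g + 4*(-6) = g - 24 = -24 + g)
w(v)/o(-78) = (-24 - 144)/227 = -168*1/227 = -168/227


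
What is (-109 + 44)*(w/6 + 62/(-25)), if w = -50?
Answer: 10543/15 ≈ 702.87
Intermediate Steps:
(-109 + 44)*(w/6 + 62/(-25)) = (-109 + 44)*(-50/6 + 62/(-25)) = -65*(-50*⅙ + 62*(-1/25)) = -65*(-25/3 - 62/25) = -65*(-811/75) = 10543/15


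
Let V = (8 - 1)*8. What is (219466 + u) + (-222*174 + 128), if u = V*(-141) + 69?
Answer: 173139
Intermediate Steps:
V = 56 (V = 7*8 = 56)
u = -7827 (u = 56*(-141) + 69 = -7896 + 69 = -7827)
(219466 + u) + (-222*174 + 128) = (219466 - 7827) + (-222*174 + 128) = 211639 + (-38628 + 128) = 211639 - 38500 = 173139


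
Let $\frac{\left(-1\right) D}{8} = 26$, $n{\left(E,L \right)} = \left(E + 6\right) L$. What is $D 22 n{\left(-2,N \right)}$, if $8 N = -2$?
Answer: $4576$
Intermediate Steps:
$N = - \frac{1}{4}$ ($N = \frac{1}{8} \left(-2\right) = - \frac{1}{4} \approx -0.25$)
$n{\left(E,L \right)} = L \left(6 + E\right)$ ($n{\left(E,L \right)} = \left(6 + E\right) L = L \left(6 + E\right)$)
$D = -208$ ($D = \left(-8\right) 26 = -208$)
$D 22 n{\left(-2,N \right)} = \left(-208\right) 22 \left(- \frac{6 - 2}{4}\right) = - 4576 \left(\left(- \frac{1}{4}\right) 4\right) = \left(-4576\right) \left(-1\right) = 4576$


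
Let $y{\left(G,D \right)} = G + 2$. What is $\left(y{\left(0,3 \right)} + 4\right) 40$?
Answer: $240$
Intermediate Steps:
$y{\left(G,D \right)} = 2 + G$
$\left(y{\left(0,3 \right)} + 4\right) 40 = \left(\left(2 + 0\right) + 4\right) 40 = \left(2 + 4\right) 40 = 6 \cdot 40 = 240$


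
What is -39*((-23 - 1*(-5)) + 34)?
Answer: -624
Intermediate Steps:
-39*((-23 - 1*(-5)) + 34) = -39*((-23 + 5) + 34) = -39*(-18 + 34) = -39*16 = -624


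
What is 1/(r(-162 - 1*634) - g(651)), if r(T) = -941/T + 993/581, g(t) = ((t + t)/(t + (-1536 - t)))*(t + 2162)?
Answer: 29598464/70661843135 ≈ 0.00041887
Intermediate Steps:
g(t) = -t*(2162 + t)/768 (g(t) = ((2*t)/(-1536))*(2162 + t) = ((2*t)*(-1/1536))*(2162 + t) = (-t/768)*(2162 + t) = -t*(2162 + t)/768)
r(T) = 993/581 - 941/T (r(T) = -941/T + 993*(1/581) = -941/T + 993/581 = 993/581 - 941/T)
1/(r(-162 - 1*634) - g(651)) = 1/((993/581 - 941/(-162 - 1*634)) - (-1)*651*(2162 + 651)/768) = 1/((993/581 - 941/(-162 - 634)) - (-1)*651*2813/768) = 1/((993/581 - 941/(-796)) - 1*(-610421/256)) = 1/((993/581 - 941*(-1/796)) + 610421/256) = 1/((993/581 + 941/796) + 610421/256) = 1/(1337149/462476 + 610421/256) = 1/(70661843135/29598464) = 29598464/70661843135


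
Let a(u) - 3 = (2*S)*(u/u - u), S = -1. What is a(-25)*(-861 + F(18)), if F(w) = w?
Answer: 41307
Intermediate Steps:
a(u) = 1 + 2*u (a(u) = 3 + (2*(-1))*(u/u - u) = 3 - 2*(1 - u) = 3 + (-2 + 2*u) = 1 + 2*u)
a(-25)*(-861 + F(18)) = (1 + 2*(-25))*(-861 + 18) = (1 - 50)*(-843) = -49*(-843) = 41307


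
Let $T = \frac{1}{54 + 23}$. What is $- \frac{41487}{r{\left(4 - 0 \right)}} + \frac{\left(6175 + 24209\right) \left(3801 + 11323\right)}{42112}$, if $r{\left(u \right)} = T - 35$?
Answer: $\frac{1787101744}{147721} \approx 12098.0$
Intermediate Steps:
$T = \frac{1}{77} \approx 0.012987$
$r{\left(u \right)} = - \frac{2694}{77}$ ($r{\left(u \right)} = \frac{1}{77} - 35 = - \frac{2694}{77}$)
$- \frac{41487}{r{\left(4 - 0 \right)}} + \frac{\left(6175 + 24209\right) \left(3801 + 11323\right)}{42112} = - \frac{41487}{- \frac{2694}{77}} + \frac{\left(6175 + 24209\right) \left(3801 + 11323\right)}{42112} = \left(-41487\right) \left(- \frac{77}{2694}\right) + 30384 \cdot 15124 \cdot \frac{1}{42112} = \frac{1064833}{898} + 459527616 \cdot \frac{1}{42112} = \frac{1064833}{898} + \frac{7180119}{658} = \frac{1787101744}{147721}$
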